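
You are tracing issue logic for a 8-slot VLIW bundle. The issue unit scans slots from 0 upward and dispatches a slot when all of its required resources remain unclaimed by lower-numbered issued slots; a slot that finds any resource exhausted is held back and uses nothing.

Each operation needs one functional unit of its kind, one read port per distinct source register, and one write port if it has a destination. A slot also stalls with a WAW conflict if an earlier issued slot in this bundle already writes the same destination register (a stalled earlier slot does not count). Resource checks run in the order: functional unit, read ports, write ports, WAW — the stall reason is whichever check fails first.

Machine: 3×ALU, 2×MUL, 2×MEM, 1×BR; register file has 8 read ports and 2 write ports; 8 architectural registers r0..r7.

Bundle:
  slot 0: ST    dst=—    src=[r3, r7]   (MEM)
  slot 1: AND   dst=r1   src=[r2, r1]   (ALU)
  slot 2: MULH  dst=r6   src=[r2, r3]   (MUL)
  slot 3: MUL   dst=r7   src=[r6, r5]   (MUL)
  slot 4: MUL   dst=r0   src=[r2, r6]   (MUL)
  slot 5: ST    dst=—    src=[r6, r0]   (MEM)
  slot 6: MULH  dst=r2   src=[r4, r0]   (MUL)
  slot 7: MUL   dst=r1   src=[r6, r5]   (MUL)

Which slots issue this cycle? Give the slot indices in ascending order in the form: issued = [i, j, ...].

[0] MEM needs rd=2 wr=0: ok; after: ALU=3 MUL=2 MEM=1 BR=1, R=6, W=2
[1] ALU needs rd=2 wr=1: ok; after: ALU=2 MUL=2 MEM=1 BR=1, R=4, W=1
[2] MUL needs rd=2 wr=1: ok; after: ALU=2 MUL=1 MEM=1 BR=1, R=2, W=0
[3] MUL needs rd=2 wr=1: WR_PORT; after: ALU=2 MUL=1 MEM=1 BR=1, R=2, W=0
[4] MUL needs rd=2 wr=1: WR_PORT; after: ALU=2 MUL=1 MEM=1 BR=1, R=2, W=0
[5] MEM needs rd=2 wr=0: ok; after: ALU=2 MUL=1 MEM=0 BR=1, R=0, W=0
[6] MUL needs rd=2 wr=1: RD_PORT; after: ALU=2 MUL=1 MEM=0 BR=1, R=0, W=0
[7] MUL needs rd=2 wr=1: RD_PORT; after: ALU=2 MUL=1 MEM=0 BR=1, R=0, W=0

issued = [0, 1, 2, 5]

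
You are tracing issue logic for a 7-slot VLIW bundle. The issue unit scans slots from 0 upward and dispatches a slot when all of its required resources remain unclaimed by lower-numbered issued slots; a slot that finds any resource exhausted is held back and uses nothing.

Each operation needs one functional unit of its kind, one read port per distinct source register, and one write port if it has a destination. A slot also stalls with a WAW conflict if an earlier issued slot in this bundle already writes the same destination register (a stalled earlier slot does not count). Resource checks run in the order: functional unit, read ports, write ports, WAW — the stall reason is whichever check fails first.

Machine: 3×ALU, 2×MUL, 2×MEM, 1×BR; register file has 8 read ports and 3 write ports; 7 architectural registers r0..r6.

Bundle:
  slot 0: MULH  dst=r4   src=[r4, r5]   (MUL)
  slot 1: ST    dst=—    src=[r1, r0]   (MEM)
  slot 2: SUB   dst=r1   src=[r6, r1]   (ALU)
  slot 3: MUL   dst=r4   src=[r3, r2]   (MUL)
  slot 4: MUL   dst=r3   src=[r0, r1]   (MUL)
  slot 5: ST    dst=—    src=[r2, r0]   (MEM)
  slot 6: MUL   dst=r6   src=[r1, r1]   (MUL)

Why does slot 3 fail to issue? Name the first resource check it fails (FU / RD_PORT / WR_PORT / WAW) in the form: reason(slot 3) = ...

reason(slot 3) = WAW

slot 0 (MUL): ISSUE — free A3,Mu1,Ld2,B1 rp6 wp2
slot 1 (MEM): ISSUE — free A3,Mu1,Ld1,B1 rp4 wp2
slot 2 (ALU): ISSUE — free A2,Mu1,Ld1,B1 rp2 wp1
slot 3 (MUL): stall WAW — free A2,Mu1,Ld1,B1 rp2 wp1
slot 4 (MUL): ISSUE — free A2,Mu0,Ld1,B1 rp0 wp0
slot 5 (MEM): stall RD_PORT — free A2,Mu0,Ld1,B1 rp0 wp0
slot 6 (MUL): stall FU — free A2,Mu0,Ld1,B1 rp0 wp0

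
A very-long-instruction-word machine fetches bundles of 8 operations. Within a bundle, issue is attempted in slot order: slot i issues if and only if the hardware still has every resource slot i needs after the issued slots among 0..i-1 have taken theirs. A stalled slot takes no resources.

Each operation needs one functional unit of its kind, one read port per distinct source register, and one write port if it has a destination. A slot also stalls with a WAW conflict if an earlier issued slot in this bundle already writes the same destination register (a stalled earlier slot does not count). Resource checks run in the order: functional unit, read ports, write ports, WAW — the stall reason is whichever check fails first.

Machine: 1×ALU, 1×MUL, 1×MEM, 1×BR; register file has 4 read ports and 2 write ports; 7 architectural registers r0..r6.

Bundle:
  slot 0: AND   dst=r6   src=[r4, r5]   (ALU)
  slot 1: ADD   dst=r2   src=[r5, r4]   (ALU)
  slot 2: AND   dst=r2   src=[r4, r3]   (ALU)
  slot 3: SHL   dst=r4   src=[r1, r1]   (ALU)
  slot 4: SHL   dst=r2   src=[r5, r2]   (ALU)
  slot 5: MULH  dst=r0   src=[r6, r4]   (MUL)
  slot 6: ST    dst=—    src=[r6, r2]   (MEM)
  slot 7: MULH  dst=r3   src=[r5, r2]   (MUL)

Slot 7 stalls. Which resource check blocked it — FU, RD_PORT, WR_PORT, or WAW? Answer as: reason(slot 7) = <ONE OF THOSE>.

#0 ALU src=r4,r5 dispatched  <A:0 Mu:1 Ld:1 B:1 rd:2 wr:1>
#1 ALU src=r5,r4 held:FU  <A:0 Mu:1 Ld:1 B:1 rd:2 wr:1>
#2 ALU src=r4,r3 held:FU  <A:0 Mu:1 Ld:1 B:1 rd:2 wr:1>
#3 ALU src=r1,r1 held:FU  <A:0 Mu:1 Ld:1 B:1 rd:2 wr:1>
#4 ALU src=r5,r2 held:FU  <A:0 Mu:1 Ld:1 B:1 rd:2 wr:1>
#5 MUL src=r6,r4 dispatched  <A:0 Mu:0 Ld:1 B:1 rd:0 wr:0>
#6 MEM src=r6,r2 held:RD_PORT  <A:0 Mu:0 Ld:1 B:1 rd:0 wr:0>
#7 MUL src=r5,r2 held:FU  <A:0 Mu:0 Ld:1 B:1 rd:0 wr:0>

reason(slot 7) = FU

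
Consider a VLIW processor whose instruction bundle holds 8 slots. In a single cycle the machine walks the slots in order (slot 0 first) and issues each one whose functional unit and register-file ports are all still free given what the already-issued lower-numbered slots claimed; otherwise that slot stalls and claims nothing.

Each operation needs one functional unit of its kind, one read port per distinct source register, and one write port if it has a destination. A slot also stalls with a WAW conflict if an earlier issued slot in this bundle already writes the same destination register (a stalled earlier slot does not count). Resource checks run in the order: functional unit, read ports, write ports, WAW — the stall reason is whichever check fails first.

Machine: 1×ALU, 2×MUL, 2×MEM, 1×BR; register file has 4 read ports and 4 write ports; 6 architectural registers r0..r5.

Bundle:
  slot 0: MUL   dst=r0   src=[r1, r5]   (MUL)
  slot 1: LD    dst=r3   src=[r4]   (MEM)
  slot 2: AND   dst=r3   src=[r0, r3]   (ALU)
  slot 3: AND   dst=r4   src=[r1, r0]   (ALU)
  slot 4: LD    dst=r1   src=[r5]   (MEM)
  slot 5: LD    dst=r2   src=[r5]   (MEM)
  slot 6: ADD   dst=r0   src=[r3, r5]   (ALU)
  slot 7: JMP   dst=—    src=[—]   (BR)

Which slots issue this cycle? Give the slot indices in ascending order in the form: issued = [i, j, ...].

  0. MUL→r0 ⇒ go  {1A/1Mu/2Ld/1B | 2r 3w}
  1. MEM→r3 ⇒ go  {1A/1Mu/1Ld/1B | 1r 2w}
  2. ALU→r3 ⇒ no(RD_PORT)  {1A/1Mu/1Ld/1B | 1r 2w}
  3. ALU→r4 ⇒ no(RD_PORT)  {1A/1Mu/1Ld/1B | 1r 2w}
  4. MEM→r1 ⇒ go  {1A/1Mu/0Ld/1B | 0r 1w}
  5. MEM→r2 ⇒ no(FU)  {1A/1Mu/0Ld/1B | 0r 1w}
  6. ALU→r0 ⇒ no(RD_PORT)  {1A/1Mu/0Ld/1B | 0r 1w}
  7. BR ⇒ go  {1A/1Mu/0Ld/0B | 0r 1w}

issued = [0, 1, 4, 7]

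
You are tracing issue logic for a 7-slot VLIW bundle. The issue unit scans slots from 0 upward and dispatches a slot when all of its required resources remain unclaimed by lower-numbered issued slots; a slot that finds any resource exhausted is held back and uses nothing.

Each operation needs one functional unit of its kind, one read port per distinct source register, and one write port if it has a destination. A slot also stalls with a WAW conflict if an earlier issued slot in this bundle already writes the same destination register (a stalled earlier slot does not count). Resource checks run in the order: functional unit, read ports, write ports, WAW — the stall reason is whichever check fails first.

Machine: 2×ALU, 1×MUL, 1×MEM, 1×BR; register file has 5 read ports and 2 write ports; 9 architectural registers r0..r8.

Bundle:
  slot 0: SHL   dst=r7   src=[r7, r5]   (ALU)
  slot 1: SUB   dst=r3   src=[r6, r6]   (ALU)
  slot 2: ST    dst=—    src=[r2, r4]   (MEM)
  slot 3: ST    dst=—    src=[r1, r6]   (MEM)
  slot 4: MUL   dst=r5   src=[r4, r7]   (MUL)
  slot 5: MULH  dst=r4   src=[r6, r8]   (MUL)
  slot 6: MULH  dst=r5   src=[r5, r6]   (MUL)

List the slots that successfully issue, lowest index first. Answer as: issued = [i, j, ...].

issued = [0, 1, 2]

slot 0 (ALU): ISSUE — free A1,Mu1,Ld1,B1 rp3 wp1
slot 1 (ALU): ISSUE — free A0,Mu1,Ld1,B1 rp2 wp0
slot 2 (MEM): ISSUE — free A0,Mu1,Ld0,B1 rp0 wp0
slot 3 (MEM): stall FU — free A0,Mu1,Ld0,B1 rp0 wp0
slot 4 (MUL): stall RD_PORT — free A0,Mu1,Ld0,B1 rp0 wp0
slot 5 (MUL): stall RD_PORT — free A0,Mu1,Ld0,B1 rp0 wp0
slot 6 (MUL): stall RD_PORT — free A0,Mu1,Ld0,B1 rp0 wp0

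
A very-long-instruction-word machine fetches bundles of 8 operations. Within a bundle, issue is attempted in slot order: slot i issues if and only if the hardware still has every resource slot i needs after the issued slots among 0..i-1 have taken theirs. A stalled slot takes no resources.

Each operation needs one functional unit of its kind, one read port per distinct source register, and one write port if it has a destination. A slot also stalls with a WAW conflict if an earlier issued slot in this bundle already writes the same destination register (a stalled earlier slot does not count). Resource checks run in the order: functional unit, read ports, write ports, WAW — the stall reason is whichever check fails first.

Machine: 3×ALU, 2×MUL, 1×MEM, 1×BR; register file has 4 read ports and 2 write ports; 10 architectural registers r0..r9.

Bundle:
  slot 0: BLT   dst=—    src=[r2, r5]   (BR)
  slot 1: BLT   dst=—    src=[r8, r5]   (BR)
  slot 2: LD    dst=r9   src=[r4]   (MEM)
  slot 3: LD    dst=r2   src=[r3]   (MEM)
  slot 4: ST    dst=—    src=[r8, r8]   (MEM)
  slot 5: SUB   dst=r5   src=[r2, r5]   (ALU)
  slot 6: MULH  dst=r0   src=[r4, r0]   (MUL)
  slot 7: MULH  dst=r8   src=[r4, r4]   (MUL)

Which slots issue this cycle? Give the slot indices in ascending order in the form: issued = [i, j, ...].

issued = [0, 2, 7]

(0) want 1×BR +2rd +0wr — yes → AL3|MU2|ME1|BR0|rd2|wr2
(1) want 1×BR +2rd +0wr — FU → AL3|MU2|ME1|BR0|rd2|wr2
(2) want 1×MEM +1rd +1wr — yes → AL3|MU2|ME0|BR0|rd1|wr1
(3) want 1×MEM +1rd +1wr — FU → AL3|MU2|ME0|BR0|rd1|wr1
(4) want 1×MEM +1rd +0wr — FU → AL3|MU2|ME0|BR0|rd1|wr1
(5) want 1×ALU +2rd +1wr — RD_PORT → AL3|MU2|ME0|BR0|rd1|wr1
(6) want 1×MUL +2rd +1wr — RD_PORT → AL3|MU2|ME0|BR0|rd1|wr1
(7) want 1×MUL +1rd +1wr — yes → AL3|MU1|ME0|BR0|rd0|wr0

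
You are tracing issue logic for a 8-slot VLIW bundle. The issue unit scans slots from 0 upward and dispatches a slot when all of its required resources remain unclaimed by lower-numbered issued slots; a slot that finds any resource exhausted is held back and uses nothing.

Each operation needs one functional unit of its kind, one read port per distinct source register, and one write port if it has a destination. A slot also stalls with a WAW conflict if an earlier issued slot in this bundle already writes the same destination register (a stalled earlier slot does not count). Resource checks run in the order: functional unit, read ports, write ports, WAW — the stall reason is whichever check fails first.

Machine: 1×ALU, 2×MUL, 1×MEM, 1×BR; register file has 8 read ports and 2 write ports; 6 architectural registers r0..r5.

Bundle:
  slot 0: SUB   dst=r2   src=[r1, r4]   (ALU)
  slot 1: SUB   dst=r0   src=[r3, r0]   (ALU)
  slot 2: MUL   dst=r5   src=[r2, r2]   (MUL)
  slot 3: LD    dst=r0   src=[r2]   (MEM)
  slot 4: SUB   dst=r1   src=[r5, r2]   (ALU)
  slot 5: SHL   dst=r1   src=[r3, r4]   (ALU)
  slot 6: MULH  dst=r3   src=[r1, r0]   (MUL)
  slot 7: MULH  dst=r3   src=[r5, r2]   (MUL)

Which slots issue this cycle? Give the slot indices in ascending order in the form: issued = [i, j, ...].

#0 ALU src=r1,r4 dispatched  <A:0 Mu:2 Ld:1 B:1 rd:6 wr:1>
#1 ALU src=r3,r0 held:FU  <A:0 Mu:2 Ld:1 B:1 rd:6 wr:1>
#2 MUL src=r2,r2 dispatched  <A:0 Mu:1 Ld:1 B:1 rd:5 wr:0>
#3 MEM src=r2 held:WR_PORT  <A:0 Mu:1 Ld:1 B:1 rd:5 wr:0>
#4 ALU src=r5,r2 held:FU  <A:0 Mu:1 Ld:1 B:1 rd:5 wr:0>
#5 ALU src=r3,r4 held:FU  <A:0 Mu:1 Ld:1 B:1 rd:5 wr:0>
#6 MUL src=r1,r0 held:WR_PORT  <A:0 Mu:1 Ld:1 B:1 rd:5 wr:0>
#7 MUL src=r5,r2 held:WR_PORT  <A:0 Mu:1 Ld:1 B:1 rd:5 wr:0>

issued = [0, 2]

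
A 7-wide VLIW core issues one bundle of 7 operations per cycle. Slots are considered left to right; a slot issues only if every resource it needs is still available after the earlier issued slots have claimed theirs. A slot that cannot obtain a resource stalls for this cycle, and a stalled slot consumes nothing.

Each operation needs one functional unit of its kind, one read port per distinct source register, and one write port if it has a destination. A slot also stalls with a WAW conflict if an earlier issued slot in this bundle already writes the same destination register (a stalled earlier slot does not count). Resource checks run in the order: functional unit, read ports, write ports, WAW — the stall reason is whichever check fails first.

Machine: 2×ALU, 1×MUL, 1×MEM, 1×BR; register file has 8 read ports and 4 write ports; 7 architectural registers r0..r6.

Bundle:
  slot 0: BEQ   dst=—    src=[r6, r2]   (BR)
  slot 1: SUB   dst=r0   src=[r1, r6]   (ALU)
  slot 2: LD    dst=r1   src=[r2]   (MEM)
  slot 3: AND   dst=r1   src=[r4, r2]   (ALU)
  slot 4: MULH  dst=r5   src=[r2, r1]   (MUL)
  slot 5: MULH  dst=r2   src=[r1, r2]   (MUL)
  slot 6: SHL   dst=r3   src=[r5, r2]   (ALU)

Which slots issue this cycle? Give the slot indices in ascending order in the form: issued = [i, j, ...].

slot 0 (BR): ISSUE — free A2,Mu1,Ld1,B0 rp6 wp4
slot 1 (ALU): ISSUE — free A1,Mu1,Ld1,B0 rp4 wp3
slot 2 (MEM): ISSUE — free A1,Mu1,Ld0,B0 rp3 wp2
slot 3 (ALU): stall WAW — free A1,Mu1,Ld0,B0 rp3 wp2
slot 4 (MUL): ISSUE — free A1,Mu0,Ld0,B0 rp1 wp1
slot 5 (MUL): stall FU — free A1,Mu0,Ld0,B0 rp1 wp1
slot 6 (ALU): stall RD_PORT — free A1,Mu0,Ld0,B0 rp1 wp1

issued = [0, 1, 2, 4]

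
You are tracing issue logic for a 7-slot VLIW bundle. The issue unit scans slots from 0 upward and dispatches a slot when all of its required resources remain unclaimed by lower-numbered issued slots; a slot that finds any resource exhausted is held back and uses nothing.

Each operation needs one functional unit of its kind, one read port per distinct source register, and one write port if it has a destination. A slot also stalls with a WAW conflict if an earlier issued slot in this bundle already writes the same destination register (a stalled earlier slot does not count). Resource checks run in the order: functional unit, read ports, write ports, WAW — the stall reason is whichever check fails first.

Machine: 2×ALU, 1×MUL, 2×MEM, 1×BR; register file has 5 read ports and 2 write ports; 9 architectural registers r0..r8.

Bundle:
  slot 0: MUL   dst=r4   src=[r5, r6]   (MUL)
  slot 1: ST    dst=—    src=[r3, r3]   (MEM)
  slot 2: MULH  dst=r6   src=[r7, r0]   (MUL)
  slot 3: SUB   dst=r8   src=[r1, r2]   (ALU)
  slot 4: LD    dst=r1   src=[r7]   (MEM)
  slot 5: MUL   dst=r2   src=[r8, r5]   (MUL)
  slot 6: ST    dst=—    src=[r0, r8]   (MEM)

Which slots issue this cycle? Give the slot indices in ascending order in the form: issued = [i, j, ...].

issued = [0, 1, 3]

#0 MUL src=r5,r6 dispatched  <A:2 Mu:0 Ld:2 B:1 rd:3 wr:1>
#1 MEM src=r3,r3 dispatched  <A:2 Mu:0 Ld:1 B:1 rd:2 wr:1>
#2 MUL src=r7,r0 held:FU  <A:2 Mu:0 Ld:1 B:1 rd:2 wr:1>
#3 ALU src=r1,r2 dispatched  <A:1 Mu:0 Ld:1 B:1 rd:0 wr:0>
#4 MEM src=r7 held:RD_PORT  <A:1 Mu:0 Ld:1 B:1 rd:0 wr:0>
#5 MUL src=r8,r5 held:FU  <A:1 Mu:0 Ld:1 B:1 rd:0 wr:0>
#6 MEM src=r0,r8 held:RD_PORT  <A:1 Mu:0 Ld:1 B:1 rd:0 wr:0>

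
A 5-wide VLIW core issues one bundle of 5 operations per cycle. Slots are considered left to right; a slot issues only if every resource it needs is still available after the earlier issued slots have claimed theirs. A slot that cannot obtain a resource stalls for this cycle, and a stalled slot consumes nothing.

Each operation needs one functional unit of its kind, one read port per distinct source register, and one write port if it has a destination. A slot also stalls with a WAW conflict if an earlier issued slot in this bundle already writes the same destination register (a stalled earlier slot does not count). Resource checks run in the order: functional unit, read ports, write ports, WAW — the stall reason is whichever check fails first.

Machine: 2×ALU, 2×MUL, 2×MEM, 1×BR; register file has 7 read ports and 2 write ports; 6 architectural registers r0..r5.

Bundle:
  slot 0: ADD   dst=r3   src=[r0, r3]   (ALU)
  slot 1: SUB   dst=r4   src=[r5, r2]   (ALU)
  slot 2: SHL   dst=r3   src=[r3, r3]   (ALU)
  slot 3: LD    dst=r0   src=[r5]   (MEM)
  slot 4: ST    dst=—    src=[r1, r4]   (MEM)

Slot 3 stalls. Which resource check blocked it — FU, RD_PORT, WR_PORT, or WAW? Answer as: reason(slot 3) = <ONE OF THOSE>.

reason(slot 3) = WR_PORT

[0] ALU needs rd=2 wr=1: ok; after: ALU=1 MUL=2 MEM=2 BR=1, R=5, W=1
[1] ALU needs rd=2 wr=1: ok; after: ALU=0 MUL=2 MEM=2 BR=1, R=3, W=0
[2] ALU needs rd=1 wr=1: FU; after: ALU=0 MUL=2 MEM=2 BR=1, R=3, W=0
[3] MEM needs rd=1 wr=1: WR_PORT; after: ALU=0 MUL=2 MEM=2 BR=1, R=3, W=0
[4] MEM needs rd=2 wr=0: ok; after: ALU=0 MUL=2 MEM=1 BR=1, R=1, W=0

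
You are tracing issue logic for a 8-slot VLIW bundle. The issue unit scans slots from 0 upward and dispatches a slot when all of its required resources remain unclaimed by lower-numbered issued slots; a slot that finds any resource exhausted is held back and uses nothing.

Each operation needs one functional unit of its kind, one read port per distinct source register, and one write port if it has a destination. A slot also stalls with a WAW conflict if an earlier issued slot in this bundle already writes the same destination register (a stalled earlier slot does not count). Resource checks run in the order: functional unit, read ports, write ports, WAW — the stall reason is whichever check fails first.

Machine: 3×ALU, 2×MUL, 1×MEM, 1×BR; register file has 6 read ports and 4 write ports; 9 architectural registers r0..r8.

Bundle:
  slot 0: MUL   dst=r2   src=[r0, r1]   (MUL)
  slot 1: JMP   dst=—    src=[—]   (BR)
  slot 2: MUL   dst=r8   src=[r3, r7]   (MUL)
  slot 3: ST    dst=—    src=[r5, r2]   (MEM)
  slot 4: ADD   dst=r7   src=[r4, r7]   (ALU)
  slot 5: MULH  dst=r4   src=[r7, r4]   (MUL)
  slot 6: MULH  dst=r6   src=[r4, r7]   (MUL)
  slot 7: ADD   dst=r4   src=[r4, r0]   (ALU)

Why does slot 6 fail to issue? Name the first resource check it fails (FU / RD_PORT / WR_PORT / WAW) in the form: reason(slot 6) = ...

reason(slot 6) = FU

slot 0 (MUL): ISSUE — free A3,Mu1,Ld1,B1 rp4 wp3
slot 1 (BR): ISSUE — free A3,Mu1,Ld1,B0 rp4 wp3
slot 2 (MUL): ISSUE — free A3,Mu0,Ld1,B0 rp2 wp2
slot 3 (MEM): ISSUE — free A3,Mu0,Ld0,B0 rp0 wp2
slot 4 (ALU): stall RD_PORT — free A3,Mu0,Ld0,B0 rp0 wp2
slot 5 (MUL): stall FU — free A3,Mu0,Ld0,B0 rp0 wp2
slot 6 (MUL): stall FU — free A3,Mu0,Ld0,B0 rp0 wp2
slot 7 (ALU): stall RD_PORT — free A3,Mu0,Ld0,B0 rp0 wp2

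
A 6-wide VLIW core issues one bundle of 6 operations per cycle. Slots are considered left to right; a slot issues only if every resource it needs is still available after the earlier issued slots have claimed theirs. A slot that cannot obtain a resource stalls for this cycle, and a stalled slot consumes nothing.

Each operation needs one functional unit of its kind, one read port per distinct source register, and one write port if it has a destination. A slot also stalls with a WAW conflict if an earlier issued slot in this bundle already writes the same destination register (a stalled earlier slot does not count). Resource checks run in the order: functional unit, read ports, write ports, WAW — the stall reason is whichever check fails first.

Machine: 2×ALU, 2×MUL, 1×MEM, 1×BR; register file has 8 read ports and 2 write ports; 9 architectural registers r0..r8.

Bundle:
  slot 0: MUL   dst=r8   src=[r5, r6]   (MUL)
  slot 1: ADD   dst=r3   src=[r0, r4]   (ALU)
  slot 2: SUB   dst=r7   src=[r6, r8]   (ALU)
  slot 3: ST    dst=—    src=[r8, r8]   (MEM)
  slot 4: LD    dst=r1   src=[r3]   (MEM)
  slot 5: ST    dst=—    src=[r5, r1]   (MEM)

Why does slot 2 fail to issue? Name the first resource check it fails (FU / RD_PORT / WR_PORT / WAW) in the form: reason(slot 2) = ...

reason(slot 2) = WR_PORT

[0] MUL needs rd=2 wr=1: ok; after: ALU=2 MUL=1 MEM=1 BR=1, R=6, W=1
[1] ALU needs rd=2 wr=1: ok; after: ALU=1 MUL=1 MEM=1 BR=1, R=4, W=0
[2] ALU needs rd=2 wr=1: WR_PORT; after: ALU=1 MUL=1 MEM=1 BR=1, R=4, W=0
[3] MEM needs rd=1 wr=0: ok; after: ALU=1 MUL=1 MEM=0 BR=1, R=3, W=0
[4] MEM needs rd=1 wr=1: FU; after: ALU=1 MUL=1 MEM=0 BR=1, R=3, W=0
[5] MEM needs rd=2 wr=0: FU; after: ALU=1 MUL=1 MEM=0 BR=1, R=3, W=0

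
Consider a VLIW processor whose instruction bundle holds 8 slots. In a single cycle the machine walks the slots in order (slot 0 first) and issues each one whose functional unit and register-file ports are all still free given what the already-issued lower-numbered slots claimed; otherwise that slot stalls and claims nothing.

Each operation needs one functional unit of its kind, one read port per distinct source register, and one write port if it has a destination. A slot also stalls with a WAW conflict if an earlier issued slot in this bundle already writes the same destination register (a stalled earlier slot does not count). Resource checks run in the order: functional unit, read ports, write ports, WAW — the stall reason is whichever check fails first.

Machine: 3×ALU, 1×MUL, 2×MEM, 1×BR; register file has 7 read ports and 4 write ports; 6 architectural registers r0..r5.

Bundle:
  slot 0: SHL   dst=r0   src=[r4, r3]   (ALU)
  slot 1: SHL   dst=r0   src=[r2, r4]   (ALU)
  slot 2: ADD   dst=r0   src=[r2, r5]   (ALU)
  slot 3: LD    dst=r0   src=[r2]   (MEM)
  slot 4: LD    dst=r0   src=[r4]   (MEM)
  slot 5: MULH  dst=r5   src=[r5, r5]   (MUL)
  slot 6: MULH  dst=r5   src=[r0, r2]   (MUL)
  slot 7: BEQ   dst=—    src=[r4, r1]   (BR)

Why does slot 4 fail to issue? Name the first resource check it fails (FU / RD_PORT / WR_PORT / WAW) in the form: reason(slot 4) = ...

reason(slot 4) = WAW

[0] ALU needs rd=2 wr=1: ok; after: ALU=2 MUL=1 MEM=2 BR=1, R=5, W=3
[1] ALU needs rd=2 wr=1: WAW; after: ALU=2 MUL=1 MEM=2 BR=1, R=5, W=3
[2] ALU needs rd=2 wr=1: WAW; after: ALU=2 MUL=1 MEM=2 BR=1, R=5, W=3
[3] MEM needs rd=1 wr=1: WAW; after: ALU=2 MUL=1 MEM=2 BR=1, R=5, W=3
[4] MEM needs rd=1 wr=1: WAW; after: ALU=2 MUL=1 MEM=2 BR=1, R=5, W=3
[5] MUL needs rd=1 wr=1: ok; after: ALU=2 MUL=0 MEM=2 BR=1, R=4, W=2
[6] MUL needs rd=2 wr=1: FU; after: ALU=2 MUL=0 MEM=2 BR=1, R=4, W=2
[7] BR needs rd=2 wr=0: ok; after: ALU=2 MUL=0 MEM=2 BR=0, R=2, W=2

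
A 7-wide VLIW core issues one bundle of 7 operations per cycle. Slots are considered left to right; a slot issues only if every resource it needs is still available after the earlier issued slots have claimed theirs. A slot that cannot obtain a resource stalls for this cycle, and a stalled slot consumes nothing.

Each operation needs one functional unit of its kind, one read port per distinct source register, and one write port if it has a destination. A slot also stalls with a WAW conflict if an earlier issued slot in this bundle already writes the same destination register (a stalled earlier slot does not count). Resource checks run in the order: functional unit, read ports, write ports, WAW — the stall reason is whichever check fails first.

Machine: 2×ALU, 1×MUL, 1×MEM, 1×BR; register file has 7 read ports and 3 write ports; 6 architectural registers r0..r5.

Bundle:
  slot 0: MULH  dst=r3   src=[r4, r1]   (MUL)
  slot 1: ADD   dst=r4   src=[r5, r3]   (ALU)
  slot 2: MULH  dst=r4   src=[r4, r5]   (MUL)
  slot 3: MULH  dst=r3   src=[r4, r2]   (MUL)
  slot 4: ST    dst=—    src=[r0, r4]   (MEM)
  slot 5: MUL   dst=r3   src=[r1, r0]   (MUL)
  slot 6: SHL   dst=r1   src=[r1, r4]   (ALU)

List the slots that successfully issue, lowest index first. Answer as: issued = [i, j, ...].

#0 MUL src=r4,r1 dispatched  <A:2 Mu:0 Ld:1 B:1 rd:5 wr:2>
#1 ALU src=r5,r3 dispatched  <A:1 Mu:0 Ld:1 B:1 rd:3 wr:1>
#2 MUL src=r4,r5 held:FU  <A:1 Mu:0 Ld:1 B:1 rd:3 wr:1>
#3 MUL src=r4,r2 held:FU  <A:1 Mu:0 Ld:1 B:1 rd:3 wr:1>
#4 MEM src=r0,r4 dispatched  <A:1 Mu:0 Ld:0 B:1 rd:1 wr:1>
#5 MUL src=r1,r0 held:FU  <A:1 Mu:0 Ld:0 B:1 rd:1 wr:1>
#6 ALU src=r1,r4 held:RD_PORT  <A:1 Mu:0 Ld:0 B:1 rd:1 wr:1>

issued = [0, 1, 4]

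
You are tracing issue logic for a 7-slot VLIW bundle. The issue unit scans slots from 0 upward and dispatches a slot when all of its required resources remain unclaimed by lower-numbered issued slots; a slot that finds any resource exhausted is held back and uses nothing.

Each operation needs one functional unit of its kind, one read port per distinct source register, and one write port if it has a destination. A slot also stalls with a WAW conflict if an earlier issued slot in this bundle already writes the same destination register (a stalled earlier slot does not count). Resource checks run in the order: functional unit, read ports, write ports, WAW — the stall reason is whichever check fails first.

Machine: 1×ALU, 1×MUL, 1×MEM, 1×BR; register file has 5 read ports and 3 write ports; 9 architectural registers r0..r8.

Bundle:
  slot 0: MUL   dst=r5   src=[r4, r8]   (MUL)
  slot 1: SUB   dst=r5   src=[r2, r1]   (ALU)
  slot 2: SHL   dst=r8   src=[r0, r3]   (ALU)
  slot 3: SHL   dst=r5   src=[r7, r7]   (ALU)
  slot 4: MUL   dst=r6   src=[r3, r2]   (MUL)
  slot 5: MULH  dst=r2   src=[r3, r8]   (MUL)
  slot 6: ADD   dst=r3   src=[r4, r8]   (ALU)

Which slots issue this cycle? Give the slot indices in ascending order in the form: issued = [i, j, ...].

issued = [0, 2]

  0. MUL→r5 ⇒ go  {1A/0Mu/1Ld/1B | 3r 2w}
  1. ALU→r5 ⇒ no(WAW)  {1A/0Mu/1Ld/1B | 3r 2w}
  2. ALU→r8 ⇒ go  {0A/0Mu/1Ld/1B | 1r 1w}
  3. ALU→r5 ⇒ no(FU)  {0A/0Mu/1Ld/1B | 1r 1w}
  4. MUL→r6 ⇒ no(FU)  {0A/0Mu/1Ld/1B | 1r 1w}
  5. MUL→r2 ⇒ no(FU)  {0A/0Mu/1Ld/1B | 1r 1w}
  6. ALU→r3 ⇒ no(FU)  {0A/0Mu/1Ld/1B | 1r 1w}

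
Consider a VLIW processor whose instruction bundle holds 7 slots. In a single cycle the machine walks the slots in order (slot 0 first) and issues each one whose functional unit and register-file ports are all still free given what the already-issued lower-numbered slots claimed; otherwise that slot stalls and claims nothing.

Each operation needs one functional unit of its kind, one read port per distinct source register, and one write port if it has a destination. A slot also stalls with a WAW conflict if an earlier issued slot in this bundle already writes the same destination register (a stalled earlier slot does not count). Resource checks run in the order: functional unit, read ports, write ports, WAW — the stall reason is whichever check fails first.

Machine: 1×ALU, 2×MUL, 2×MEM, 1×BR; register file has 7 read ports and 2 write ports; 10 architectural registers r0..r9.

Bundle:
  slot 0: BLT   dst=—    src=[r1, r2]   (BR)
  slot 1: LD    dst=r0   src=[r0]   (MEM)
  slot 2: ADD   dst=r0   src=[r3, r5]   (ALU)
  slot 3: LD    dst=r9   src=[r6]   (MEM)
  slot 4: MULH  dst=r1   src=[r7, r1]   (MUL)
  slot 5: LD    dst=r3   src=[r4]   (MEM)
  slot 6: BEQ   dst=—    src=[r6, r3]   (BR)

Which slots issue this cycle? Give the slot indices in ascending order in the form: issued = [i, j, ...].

#0 BR src=r1,r2 dispatched  <A:1 Mu:2 Ld:2 B:0 rd:5 wr:2>
#1 MEM src=r0 dispatched  <A:1 Mu:2 Ld:1 B:0 rd:4 wr:1>
#2 ALU src=r3,r5 held:WAW  <A:1 Mu:2 Ld:1 B:0 rd:4 wr:1>
#3 MEM src=r6 dispatched  <A:1 Mu:2 Ld:0 B:0 rd:3 wr:0>
#4 MUL src=r7,r1 held:WR_PORT  <A:1 Mu:2 Ld:0 B:0 rd:3 wr:0>
#5 MEM src=r4 held:FU  <A:1 Mu:2 Ld:0 B:0 rd:3 wr:0>
#6 BR src=r6,r3 held:FU  <A:1 Mu:2 Ld:0 B:0 rd:3 wr:0>

issued = [0, 1, 3]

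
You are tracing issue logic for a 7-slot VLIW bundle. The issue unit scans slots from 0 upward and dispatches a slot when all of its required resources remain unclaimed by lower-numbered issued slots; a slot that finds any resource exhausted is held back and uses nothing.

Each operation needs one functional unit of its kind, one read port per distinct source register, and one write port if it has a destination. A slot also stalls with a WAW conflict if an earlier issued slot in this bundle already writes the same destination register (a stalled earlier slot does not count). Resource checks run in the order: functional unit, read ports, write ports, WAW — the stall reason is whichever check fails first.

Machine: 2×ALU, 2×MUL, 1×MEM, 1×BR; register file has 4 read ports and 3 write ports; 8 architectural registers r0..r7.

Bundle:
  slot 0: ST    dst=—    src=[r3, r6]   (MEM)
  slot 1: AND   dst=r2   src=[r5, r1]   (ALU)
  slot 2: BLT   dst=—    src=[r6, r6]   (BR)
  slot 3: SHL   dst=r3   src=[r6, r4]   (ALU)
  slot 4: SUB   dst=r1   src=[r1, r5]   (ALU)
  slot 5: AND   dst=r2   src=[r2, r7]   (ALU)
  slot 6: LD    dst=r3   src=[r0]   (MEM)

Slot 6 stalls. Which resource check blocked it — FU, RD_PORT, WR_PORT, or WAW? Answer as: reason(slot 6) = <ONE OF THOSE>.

reason(slot 6) = FU

slot 0 (MEM): ISSUE — free A2,Mu2,Ld0,B1 rp2 wp3
slot 1 (ALU): ISSUE — free A1,Mu2,Ld0,B1 rp0 wp2
slot 2 (BR): stall RD_PORT — free A1,Mu2,Ld0,B1 rp0 wp2
slot 3 (ALU): stall RD_PORT — free A1,Mu2,Ld0,B1 rp0 wp2
slot 4 (ALU): stall RD_PORT — free A1,Mu2,Ld0,B1 rp0 wp2
slot 5 (ALU): stall RD_PORT — free A1,Mu2,Ld0,B1 rp0 wp2
slot 6 (MEM): stall FU — free A1,Mu2,Ld0,B1 rp0 wp2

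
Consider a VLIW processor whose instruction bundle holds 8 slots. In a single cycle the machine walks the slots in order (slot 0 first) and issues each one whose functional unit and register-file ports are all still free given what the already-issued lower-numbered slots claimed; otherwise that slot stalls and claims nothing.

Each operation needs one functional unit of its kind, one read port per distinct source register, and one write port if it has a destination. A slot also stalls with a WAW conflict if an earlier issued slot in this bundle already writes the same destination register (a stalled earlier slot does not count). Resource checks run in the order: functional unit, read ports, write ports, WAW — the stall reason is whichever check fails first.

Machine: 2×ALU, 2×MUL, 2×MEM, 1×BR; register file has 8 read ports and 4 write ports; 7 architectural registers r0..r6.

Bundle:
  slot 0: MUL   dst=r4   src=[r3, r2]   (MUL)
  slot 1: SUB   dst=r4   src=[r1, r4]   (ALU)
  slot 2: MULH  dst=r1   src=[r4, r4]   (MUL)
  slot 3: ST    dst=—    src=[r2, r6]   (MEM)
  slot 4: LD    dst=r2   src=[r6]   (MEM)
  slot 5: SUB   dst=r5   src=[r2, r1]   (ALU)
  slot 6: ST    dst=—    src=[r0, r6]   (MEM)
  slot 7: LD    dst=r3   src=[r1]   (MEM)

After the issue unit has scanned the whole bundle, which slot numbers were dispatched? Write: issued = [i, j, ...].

[0] MUL needs rd=2 wr=1: ok; after: ALU=2 MUL=1 MEM=2 BR=1, R=6, W=3
[1] ALU needs rd=2 wr=1: WAW; after: ALU=2 MUL=1 MEM=2 BR=1, R=6, W=3
[2] MUL needs rd=1 wr=1: ok; after: ALU=2 MUL=0 MEM=2 BR=1, R=5, W=2
[3] MEM needs rd=2 wr=0: ok; after: ALU=2 MUL=0 MEM=1 BR=1, R=3, W=2
[4] MEM needs rd=1 wr=1: ok; after: ALU=2 MUL=0 MEM=0 BR=1, R=2, W=1
[5] ALU needs rd=2 wr=1: ok; after: ALU=1 MUL=0 MEM=0 BR=1, R=0, W=0
[6] MEM needs rd=2 wr=0: FU; after: ALU=1 MUL=0 MEM=0 BR=1, R=0, W=0
[7] MEM needs rd=1 wr=1: FU; after: ALU=1 MUL=0 MEM=0 BR=1, R=0, W=0

issued = [0, 2, 3, 4, 5]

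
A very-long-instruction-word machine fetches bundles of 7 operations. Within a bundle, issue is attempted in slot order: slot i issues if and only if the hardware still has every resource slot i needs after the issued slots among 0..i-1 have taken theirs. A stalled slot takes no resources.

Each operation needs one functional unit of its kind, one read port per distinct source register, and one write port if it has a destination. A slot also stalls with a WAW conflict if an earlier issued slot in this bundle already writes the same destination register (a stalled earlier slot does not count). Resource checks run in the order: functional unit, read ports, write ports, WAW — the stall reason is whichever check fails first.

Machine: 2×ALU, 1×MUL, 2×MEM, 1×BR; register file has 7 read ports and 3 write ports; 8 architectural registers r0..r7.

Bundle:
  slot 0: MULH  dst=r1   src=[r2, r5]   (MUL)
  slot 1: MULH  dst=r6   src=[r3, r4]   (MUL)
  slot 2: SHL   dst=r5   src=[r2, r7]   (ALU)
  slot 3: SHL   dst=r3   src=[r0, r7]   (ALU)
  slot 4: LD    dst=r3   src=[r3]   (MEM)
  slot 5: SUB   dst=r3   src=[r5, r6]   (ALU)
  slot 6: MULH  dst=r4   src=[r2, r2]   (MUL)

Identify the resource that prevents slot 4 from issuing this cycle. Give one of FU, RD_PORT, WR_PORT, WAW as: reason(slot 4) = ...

reason(slot 4) = WR_PORT

[0] MUL needs rd=2 wr=1: ok; after: ALU=2 MUL=0 MEM=2 BR=1, R=5, W=2
[1] MUL needs rd=2 wr=1: FU; after: ALU=2 MUL=0 MEM=2 BR=1, R=5, W=2
[2] ALU needs rd=2 wr=1: ok; after: ALU=1 MUL=0 MEM=2 BR=1, R=3, W=1
[3] ALU needs rd=2 wr=1: ok; after: ALU=0 MUL=0 MEM=2 BR=1, R=1, W=0
[4] MEM needs rd=1 wr=1: WR_PORT; after: ALU=0 MUL=0 MEM=2 BR=1, R=1, W=0
[5] ALU needs rd=2 wr=1: FU; after: ALU=0 MUL=0 MEM=2 BR=1, R=1, W=0
[6] MUL needs rd=1 wr=1: FU; after: ALU=0 MUL=0 MEM=2 BR=1, R=1, W=0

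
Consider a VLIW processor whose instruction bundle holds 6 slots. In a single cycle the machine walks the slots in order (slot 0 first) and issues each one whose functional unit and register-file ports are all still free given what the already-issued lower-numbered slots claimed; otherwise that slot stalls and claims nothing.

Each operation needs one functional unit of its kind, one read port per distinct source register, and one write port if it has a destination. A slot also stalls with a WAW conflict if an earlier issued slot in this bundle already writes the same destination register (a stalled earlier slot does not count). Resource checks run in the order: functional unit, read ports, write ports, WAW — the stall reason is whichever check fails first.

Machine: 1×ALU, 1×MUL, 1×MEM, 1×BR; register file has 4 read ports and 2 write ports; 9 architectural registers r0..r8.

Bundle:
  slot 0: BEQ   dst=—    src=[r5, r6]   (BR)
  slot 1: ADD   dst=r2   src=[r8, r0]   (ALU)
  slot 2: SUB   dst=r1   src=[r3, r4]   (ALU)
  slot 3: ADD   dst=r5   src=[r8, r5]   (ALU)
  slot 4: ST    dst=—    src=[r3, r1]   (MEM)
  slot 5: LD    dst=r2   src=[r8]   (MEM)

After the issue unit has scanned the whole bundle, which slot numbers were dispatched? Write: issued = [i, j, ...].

issued = [0, 1]

  0. BR ⇒ go  {1A/1Mu/1Ld/0B | 2r 2w}
  1. ALU→r2 ⇒ go  {0A/1Mu/1Ld/0B | 0r 1w}
  2. ALU→r1 ⇒ no(FU)  {0A/1Mu/1Ld/0B | 0r 1w}
  3. ALU→r5 ⇒ no(FU)  {0A/1Mu/1Ld/0B | 0r 1w}
  4. MEM ⇒ no(RD_PORT)  {0A/1Mu/1Ld/0B | 0r 1w}
  5. MEM→r2 ⇒ no(RD_PORT)  {0A/1Mu/1Ld/0B | 0r 1w}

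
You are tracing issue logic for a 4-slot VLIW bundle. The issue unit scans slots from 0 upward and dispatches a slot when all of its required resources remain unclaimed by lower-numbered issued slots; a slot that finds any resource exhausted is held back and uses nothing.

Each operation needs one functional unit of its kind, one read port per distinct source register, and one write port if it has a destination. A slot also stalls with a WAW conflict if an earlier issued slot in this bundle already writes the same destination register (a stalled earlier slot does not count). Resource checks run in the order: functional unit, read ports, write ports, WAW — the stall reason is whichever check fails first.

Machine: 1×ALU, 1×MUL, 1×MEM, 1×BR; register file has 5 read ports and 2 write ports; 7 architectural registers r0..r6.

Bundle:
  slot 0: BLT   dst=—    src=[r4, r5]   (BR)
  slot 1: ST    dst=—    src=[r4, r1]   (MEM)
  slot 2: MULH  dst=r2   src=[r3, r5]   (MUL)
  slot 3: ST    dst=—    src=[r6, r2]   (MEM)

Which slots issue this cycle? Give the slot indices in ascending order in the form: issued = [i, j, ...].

issued = [0, 1]

(0) want 1×BR +2rd +0wr — yes → AL1|MU1|ME1|BR0|rd3|wr2
(1) want 1×MEM +2rd +0wr — yes → AL1|MU1|ME0|BR0|rd1|wr2
(2) want 1×MUL +2rd +1wr — RD_PORT → AL1|MU1|ME0|BR0|rd1|wr2
(3) want 1×MEM +2rd +0wr — FU → AL1|MU1|ME0|BR0|rd1|wr2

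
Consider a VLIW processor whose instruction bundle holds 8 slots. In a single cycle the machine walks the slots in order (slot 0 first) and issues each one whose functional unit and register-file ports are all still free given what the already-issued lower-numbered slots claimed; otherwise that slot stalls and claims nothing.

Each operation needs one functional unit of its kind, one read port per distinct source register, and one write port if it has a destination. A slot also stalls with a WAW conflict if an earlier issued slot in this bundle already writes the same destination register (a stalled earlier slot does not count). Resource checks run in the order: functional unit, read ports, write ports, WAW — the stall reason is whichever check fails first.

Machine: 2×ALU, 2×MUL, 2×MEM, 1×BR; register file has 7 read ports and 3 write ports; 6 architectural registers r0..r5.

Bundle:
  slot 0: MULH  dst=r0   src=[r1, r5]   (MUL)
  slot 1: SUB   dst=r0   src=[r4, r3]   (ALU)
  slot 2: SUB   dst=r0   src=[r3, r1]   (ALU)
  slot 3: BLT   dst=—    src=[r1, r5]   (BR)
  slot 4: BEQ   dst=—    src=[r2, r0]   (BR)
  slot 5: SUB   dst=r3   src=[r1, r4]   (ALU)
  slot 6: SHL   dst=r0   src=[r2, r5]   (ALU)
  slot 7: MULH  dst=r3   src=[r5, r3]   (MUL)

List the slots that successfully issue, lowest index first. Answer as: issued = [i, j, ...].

slot 0 (MUL): ISSUE — free A2,Mu1,Ld2,B1 rp5 wp2
slot 1 (ALU): stall WAW — free A2,Mu1,Ld2,B1 rp5 wp2
slot 2 (ALU): stall WAW — free A2,Mu1,Ld2,B1 rp5 wp2
slot 3 (BR): ISSUE — free A2,Mu1,Ld2,B0 rp3 wp2
slot 4 (BR): stall FU — free A2,Mu1,Ld2,B0 rp3 wp2
slot 5 (ALU): ISSUE — free A1,Mu1,Ld2,B0 rp1 wp1
slot 6 (ALU): stall RD_PORT — free A1,Mu1,Ld2,B0 rp1 wp1
slot 7 (MUL): stall RD_PORT — free A1,Mu1,Ld2,B0 rp1 wp1

issued = [0, 3, 5]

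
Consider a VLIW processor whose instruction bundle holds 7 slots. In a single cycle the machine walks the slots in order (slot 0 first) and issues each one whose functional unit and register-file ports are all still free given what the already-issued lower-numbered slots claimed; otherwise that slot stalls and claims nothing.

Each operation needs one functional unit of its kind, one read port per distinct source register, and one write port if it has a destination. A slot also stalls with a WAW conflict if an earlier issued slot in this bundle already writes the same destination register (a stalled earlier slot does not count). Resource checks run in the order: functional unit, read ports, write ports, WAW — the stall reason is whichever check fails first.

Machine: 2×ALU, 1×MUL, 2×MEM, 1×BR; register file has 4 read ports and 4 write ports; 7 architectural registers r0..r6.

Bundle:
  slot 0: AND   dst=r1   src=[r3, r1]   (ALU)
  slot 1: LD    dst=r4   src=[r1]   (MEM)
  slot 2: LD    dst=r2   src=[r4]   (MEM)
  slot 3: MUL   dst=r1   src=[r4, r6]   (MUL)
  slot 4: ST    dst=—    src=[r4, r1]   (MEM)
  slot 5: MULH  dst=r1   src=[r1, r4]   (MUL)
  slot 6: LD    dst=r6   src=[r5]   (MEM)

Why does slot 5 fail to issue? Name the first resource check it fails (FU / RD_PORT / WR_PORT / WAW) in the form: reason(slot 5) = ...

[0] ALU needs rd=2 wr=1: ok; after: ALU=1 MUL=1 MEM=2 BR=1, R=2, W=3
[1] MEM needs rd=1 wr=1: ok; after: ALU=1 MUL=1 MEM=1 BR=1, R=1, W=2
[2] MEM needs rd=1 wr=1: ok; after: ALU=1 MUL=1 MEM=0 BR=1, R=0, W=1
[3] MUL needs rd=2 wr=1: RD_PORT; after: ALU=1 MUL=1 MEM=0 BR=1, R=0, W=1
[4] MEM needs rd=2 wr=0: FU; after: ALU=1 MUL=1 MEM=0 BR=1, R=0, W=1
[5] MUL needs rd=2 wr=1: RD_PORT; after: ALU=1 MUL=1 MEM=0 BR=1, R=0, W=1
[6] MEM needs rd=1 wr=1: FU; after: ALU=1 MUL=1 MEM=0 BR=1, R=0, W=1

reason(slot 5) = RD_PORT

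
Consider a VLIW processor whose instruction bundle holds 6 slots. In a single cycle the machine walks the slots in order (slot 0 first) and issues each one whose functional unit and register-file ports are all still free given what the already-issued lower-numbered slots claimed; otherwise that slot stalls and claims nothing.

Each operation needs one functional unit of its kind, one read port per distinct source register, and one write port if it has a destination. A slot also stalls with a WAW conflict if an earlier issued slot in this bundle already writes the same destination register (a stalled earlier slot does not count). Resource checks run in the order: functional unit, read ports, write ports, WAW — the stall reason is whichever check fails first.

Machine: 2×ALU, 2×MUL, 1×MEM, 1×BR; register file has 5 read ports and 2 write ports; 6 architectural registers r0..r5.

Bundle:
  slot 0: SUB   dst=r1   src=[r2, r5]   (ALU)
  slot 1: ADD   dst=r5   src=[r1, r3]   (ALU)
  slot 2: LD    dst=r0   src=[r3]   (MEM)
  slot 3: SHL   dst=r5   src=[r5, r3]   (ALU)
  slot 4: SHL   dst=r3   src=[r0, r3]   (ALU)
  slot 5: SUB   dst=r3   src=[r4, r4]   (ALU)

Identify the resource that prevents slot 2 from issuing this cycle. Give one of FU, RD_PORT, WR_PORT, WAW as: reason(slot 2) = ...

reason(slot 2) = WR_PORT

  0. ALU→r1 ⇒ go  {1A/2Mu/1Ld/1B | 3r 1w}
  1. ALU→r5 ⇒ go  {0A/2Mu/1Ld/1B | 1r 0w}
  2. MEM→r0 ⇒ no(WR_PORT)  {0A/2Mu/1Ld/1B | 1r 0w}
  3. ALU→r5 ⇒ no(FU)  {0A/2Mu/1Ld/1B | 1r 0w}
  4. ALU→r3 ⇒ no(FU)  {0A/2Mu/1Ld/1B | 1r 0w}
  5. ALU→r3 ⇒ no(FU)  {0A/2Mu/1Ld/1B | 1r 0w}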